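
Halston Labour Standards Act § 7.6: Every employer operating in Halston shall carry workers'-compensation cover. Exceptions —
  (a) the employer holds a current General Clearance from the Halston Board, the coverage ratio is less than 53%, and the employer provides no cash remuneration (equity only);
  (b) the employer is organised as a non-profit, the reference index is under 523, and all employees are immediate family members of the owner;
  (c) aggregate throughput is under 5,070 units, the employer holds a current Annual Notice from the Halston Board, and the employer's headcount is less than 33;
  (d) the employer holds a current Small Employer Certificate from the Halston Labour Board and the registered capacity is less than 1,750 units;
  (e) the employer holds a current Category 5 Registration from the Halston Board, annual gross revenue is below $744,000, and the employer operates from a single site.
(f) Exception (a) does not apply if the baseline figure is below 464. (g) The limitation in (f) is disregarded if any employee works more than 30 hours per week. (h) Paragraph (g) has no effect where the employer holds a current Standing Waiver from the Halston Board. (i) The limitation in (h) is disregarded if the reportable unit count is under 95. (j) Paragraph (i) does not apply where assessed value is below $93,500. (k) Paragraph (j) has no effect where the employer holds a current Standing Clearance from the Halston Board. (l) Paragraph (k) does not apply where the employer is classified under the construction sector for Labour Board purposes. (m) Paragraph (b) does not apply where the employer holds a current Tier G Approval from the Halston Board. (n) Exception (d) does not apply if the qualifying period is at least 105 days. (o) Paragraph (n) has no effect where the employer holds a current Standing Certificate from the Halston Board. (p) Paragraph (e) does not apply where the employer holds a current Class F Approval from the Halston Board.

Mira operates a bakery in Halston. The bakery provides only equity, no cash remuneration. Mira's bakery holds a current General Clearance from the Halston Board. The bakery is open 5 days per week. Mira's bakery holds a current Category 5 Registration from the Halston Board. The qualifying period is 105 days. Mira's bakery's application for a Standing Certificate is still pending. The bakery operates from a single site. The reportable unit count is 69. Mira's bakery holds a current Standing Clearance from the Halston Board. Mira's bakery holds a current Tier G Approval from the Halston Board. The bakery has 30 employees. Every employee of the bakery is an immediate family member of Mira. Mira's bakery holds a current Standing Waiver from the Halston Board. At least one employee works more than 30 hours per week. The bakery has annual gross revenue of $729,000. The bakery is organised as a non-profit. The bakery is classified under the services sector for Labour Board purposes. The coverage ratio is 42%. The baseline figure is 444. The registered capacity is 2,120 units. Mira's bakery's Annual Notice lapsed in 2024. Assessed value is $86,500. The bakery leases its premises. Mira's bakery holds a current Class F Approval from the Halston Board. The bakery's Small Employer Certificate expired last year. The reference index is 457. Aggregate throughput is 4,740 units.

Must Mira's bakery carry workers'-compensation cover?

Exception (a) is satisfied on its face — a current General Clearance is held; the coverage ratio is 42%, less than the 53% limit; remuneration is equity-only. Considering the limiting provisions: (f) would limit (a) — the baseline figure is 444, below the 464 limit — but (g) sets (f) aside: (g) operates — at least one employee exceeds 30 hours/week. (h) is engaged (a current Standing Waiver is held), but is set aside by (i): (i) operates against (h): the reportable unit count is 69, under the 95 limit. (j) would limit (i) — assessed value is $86,500, below the $93,500 limit — but (k) sets (j) aside: (k) operates against (j): a current Standing Clearance is held. (l), which would lift (k), is not engaged — the bakery is classified under the services sector. Exception (a) stands.
Exception (b): the employer is a non-profit; the reference index is 457, under the 523 limit; every employee is an immediate family member — every condition holds. But applying paragraph (m): (m) is engaged — a current Tier G Approval is held. (b) is therefore removed.
Exception (c) does not apply: no current Annual Notice is held.
Exception (d) does not apply: the Small Employer Certificate has expired.
All of (e)'s requirements are met (a current Category 5 Registration is held; annual gross revenue is $729,000, below the $744,000 limit; the employer operates from a single site). Turning to paragraph (p): (p) operates against (e): a current Class F Approval is held. So (e) is unavailable.

No — exception (a) applies; Mira's bakery is not required to carry workers'-compensation cover.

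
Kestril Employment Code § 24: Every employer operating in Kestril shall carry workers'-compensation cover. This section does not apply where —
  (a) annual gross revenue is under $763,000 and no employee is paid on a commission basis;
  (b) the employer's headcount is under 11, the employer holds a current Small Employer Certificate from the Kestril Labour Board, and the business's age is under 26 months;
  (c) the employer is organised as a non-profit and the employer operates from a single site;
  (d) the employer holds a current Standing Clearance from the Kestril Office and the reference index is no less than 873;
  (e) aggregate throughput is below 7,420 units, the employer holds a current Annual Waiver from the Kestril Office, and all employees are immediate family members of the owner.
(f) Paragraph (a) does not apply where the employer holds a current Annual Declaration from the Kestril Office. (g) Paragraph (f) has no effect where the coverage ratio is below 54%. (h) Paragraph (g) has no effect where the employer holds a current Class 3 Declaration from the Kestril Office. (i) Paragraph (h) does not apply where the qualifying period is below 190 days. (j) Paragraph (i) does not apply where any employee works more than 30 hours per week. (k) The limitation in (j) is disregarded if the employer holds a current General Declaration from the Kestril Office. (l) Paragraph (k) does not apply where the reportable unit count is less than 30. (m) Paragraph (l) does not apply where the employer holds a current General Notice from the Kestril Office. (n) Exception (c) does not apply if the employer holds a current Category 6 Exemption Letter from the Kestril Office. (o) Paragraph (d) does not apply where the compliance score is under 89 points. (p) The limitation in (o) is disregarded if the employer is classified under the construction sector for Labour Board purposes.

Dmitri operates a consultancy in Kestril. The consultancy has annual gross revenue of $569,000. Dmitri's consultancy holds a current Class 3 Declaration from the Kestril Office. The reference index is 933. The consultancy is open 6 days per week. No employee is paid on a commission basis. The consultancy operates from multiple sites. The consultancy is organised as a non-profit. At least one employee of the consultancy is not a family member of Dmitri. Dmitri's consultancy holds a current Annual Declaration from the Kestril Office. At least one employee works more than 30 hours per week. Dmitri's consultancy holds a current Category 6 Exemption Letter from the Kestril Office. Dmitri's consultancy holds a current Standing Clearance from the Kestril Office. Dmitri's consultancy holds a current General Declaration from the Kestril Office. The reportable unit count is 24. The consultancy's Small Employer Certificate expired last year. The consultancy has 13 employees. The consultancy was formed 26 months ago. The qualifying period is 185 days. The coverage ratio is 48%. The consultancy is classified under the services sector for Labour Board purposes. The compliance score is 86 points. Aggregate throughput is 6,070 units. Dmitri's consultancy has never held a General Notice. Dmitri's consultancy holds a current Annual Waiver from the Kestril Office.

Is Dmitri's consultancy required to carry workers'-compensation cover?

Yes — Dmitri's consultancy must carry workers'-compensation cover.

Exception (a)'s conditions are all satisfied: annual gross revenue is $569,000, under the $763,000 limit; no employee is paid on commission. Turning to paragraphs (f)–(m): (f) is engaged — a current Annual Declaration is held. (g) applies (the coverage ratio is 48%, below the 54% limit), but yields to (h): (h) operates against (g): a current Class 3 Declaration is held. (i) would limit (h) — the qualifying period is 185 days, below the 190 days limit — but (j) sets (i) aside: (j) applies — at least one employee exceeds 30 hours/week. (k) would limit (j) — a current General Declaration is held — but (l) sets (k) aside: (l) applies — the reportable unit count is 24, less than the 30 limit. (m) does not operate here (the General Notice is not current), so (l) stands. Exception (a) does not apply.
Exception (b) does not apply: the employer's headcount is 13, not under 11.
Exception (c) requires that the employer operates from a single site; but the employer operates from multiple sites, so (c) is unavailable.
Exception (d): a current Standing Clearance is held; the reference index is 933, meeting the 873 threshold — every condition holds. However, paragraphs (o)–(p) must be considered: (o) operates against (d): the compliance score is 86 points, under the 89 points limit. (p) is not triggered (the consultancy is classified under the services sector), so (o) stands. (d) is therefore removed.
Exception (e) does not apply: at least one employee is not a family member.
None of the exceptions is available; § 24 applies in full.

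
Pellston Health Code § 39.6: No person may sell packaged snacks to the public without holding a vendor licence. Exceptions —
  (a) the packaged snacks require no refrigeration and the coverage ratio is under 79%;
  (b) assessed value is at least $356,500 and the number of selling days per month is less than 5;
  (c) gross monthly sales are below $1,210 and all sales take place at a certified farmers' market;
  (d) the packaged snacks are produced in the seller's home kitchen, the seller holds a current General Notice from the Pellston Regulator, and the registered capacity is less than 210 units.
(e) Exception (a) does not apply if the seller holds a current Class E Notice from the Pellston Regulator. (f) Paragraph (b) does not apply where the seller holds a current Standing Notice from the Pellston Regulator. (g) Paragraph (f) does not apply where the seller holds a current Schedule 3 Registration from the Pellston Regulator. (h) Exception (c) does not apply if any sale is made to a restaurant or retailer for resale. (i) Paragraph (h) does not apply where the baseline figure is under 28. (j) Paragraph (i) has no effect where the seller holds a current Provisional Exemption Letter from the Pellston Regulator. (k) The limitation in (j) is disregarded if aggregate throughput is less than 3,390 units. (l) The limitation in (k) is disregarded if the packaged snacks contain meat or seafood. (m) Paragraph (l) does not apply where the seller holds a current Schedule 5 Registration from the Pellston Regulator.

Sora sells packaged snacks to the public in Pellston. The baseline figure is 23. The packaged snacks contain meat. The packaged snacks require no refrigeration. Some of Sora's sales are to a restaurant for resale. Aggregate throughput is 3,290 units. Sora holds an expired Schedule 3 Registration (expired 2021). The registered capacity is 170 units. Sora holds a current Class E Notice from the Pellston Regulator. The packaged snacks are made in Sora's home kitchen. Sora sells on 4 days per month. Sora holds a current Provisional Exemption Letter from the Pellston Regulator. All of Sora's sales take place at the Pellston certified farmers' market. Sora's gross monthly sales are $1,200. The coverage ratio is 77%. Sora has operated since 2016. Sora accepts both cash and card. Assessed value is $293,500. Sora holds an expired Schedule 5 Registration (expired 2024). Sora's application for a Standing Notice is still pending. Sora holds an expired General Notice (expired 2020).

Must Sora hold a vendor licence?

Yes — Sora must hold a vendor licence.

Exception (a)'s conditions are all satisfied: the packaged snacks are shelf-stable; the coverage ratio is 77%, under the 79% limit. Turning to paragraph (e): (e) operates — a current Class E Notice is held. (a) is therefore removed.
Exception (b) requires that assessed value is at least $356,500; but assessed value is $293,500, short of $356,500, so (b) is unavailable.
Exception (c)'s conditions are all satisfied: gross monthly sales are $1,200, below the $1,210 limit; all sales are at a certified farmers' market. However, paragraphs (h)–(m) must be considered: (h) is engaged — some sales are to a restaurant for resale. (i) would limit (h) — the baseline figure is 23, under the 28 limit — but (j) sets (i) aside: (j) operates — a current Provisional Exemption Letter is held. (k) is triggered (aggregate throughput is 3,290 units, less than the 3,390 units limit), but is displaced by (l): (l) applies — the packaged snacks contain meat. (m), which would lift (l), is not triggered — the Schedule 5 Registration is not current. So (c) is unavailable.
Exception (d) does not apply: the General Notice is not current.
None of the exceptions is available; § 39.6 applies in full.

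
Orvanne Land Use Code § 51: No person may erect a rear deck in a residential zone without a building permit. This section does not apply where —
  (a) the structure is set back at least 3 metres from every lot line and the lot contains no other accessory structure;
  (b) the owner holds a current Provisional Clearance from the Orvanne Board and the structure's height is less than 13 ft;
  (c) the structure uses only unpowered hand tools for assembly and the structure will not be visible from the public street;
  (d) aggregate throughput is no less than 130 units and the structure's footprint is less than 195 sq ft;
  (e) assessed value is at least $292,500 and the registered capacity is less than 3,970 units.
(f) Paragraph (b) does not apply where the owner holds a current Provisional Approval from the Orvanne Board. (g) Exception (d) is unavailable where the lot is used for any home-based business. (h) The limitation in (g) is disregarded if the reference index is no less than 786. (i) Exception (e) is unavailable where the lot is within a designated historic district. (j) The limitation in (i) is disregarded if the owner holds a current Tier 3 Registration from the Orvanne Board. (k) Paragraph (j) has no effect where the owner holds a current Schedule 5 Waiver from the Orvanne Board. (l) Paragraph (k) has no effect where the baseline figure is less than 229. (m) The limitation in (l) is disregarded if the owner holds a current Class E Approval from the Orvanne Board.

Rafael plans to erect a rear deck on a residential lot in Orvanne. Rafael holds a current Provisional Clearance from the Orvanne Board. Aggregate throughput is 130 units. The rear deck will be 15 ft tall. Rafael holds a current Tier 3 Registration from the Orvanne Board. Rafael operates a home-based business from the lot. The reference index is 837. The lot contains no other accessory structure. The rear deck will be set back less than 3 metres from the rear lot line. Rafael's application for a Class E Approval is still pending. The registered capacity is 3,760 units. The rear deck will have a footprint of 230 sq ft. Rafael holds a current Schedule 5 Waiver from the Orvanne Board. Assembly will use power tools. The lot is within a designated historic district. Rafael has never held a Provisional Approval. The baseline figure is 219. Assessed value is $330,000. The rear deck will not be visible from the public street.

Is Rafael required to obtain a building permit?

Exception (a) fails — the rear setback is under 3 m.
Exception (b) requires that the structure's height is less than 13 ft; but the structure's height is 15 ft, not less than 13 ft, so (b) is unavailable.
Exception (c) fails — assembly uses power tools.
Exception (d) requires that the structure's footprint is less than 195 sq ft; but the structure's footprint is 230 sq ft, not less than 195 sq ft, so (d) is unavailable.
All of (e)'s requirements are met (assessed value is $330,000, meeting the $292,500 threshold; the registered capacity is 3,760 units, less than the 3,970 units limit). As to paragraphs (i)–(m): (i) is engaged (the lot is in a historic district), but is itself disapplied by (j): (j) applies — a current Tier 3 Registration is held. (k) would limit (j) — a current Schedule 5 Waiver is held — but (l) sets (k) aside: (l) operates against (k): the baseline figure is 219, less than the 229 limit. (m) is inapplicable (the Class E Approval is not current), so (l) stands. So (e) applies.

No — exception (e) applies; Rafael does not need a building permit.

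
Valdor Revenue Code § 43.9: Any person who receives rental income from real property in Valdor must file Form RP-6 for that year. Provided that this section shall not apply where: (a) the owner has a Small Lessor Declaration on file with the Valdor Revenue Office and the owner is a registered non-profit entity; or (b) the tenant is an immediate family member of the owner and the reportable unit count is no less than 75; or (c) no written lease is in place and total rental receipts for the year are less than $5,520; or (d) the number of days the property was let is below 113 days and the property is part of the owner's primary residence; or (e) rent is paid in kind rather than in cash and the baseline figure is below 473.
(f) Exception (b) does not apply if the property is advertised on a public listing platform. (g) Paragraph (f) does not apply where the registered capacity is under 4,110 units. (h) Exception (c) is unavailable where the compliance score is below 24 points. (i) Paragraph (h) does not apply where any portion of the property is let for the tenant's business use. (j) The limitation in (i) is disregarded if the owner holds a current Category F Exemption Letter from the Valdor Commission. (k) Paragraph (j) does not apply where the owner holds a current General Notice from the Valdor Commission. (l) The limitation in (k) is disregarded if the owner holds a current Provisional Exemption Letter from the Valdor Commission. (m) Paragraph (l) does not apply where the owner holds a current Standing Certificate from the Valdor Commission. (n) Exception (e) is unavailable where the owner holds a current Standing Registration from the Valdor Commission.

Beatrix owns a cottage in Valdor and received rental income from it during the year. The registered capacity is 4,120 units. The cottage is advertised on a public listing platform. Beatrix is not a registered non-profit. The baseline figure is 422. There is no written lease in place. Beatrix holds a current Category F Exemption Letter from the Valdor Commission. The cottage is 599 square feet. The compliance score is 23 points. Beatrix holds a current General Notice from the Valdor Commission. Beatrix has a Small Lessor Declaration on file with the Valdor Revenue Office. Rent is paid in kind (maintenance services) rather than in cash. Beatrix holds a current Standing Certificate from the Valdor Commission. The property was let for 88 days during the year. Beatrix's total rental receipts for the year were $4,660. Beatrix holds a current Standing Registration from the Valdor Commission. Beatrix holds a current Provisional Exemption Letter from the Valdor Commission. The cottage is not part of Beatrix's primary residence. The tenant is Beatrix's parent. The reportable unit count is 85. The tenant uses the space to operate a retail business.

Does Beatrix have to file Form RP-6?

Exception (a) requires that the owner is a registered non-profit entity; but Beatrix is not a registered non-profit, so (a) is unavailable.
All of (b)'s requirements are met (the tenant is an immediate family member; the reportable unit count is 85, meeting the 75 threshold). Turning to paragraphs (f)–(g): (f) operates against (b): the property is publicly advertised. (g) is inapplicable (the registered capacity is 4,120 units, not under 4,110 units), so (f) stands. Exception (b) does not apply.
Exception (c): there is no written lease; total rental receipts for the year are $4,660, less than the $5,520 limit — every condition holds. Applying paragraphs (h)–(m): (h) is triggered (the compliance score is 23 points, below the 24 points limit), but is set aside by (i): (i) operates against (h): the space is let for business use. (j) is engaged (a current Category F Exemption Letter is held), but is set aside by (k): (k) operates against (j): a current General Notice is held. (l) operates (a current Provisional Exemption Letter is held), but is overridden by (m): (m) operates against (l): a current Standing Certificate is held. Exception (c) stands.
Exception (d) fails — the cottage is not part of the primary residence.
Exception (e): rent is paid in kind; the baseline figure is 422, below the 473 limit — every condition holds. Turning to paragraph (n): (n) operates — a current Standing Registration is held. Exception (e) does not apply.

No — exception (c) applies; Beatrix is not required to file Form RP-6.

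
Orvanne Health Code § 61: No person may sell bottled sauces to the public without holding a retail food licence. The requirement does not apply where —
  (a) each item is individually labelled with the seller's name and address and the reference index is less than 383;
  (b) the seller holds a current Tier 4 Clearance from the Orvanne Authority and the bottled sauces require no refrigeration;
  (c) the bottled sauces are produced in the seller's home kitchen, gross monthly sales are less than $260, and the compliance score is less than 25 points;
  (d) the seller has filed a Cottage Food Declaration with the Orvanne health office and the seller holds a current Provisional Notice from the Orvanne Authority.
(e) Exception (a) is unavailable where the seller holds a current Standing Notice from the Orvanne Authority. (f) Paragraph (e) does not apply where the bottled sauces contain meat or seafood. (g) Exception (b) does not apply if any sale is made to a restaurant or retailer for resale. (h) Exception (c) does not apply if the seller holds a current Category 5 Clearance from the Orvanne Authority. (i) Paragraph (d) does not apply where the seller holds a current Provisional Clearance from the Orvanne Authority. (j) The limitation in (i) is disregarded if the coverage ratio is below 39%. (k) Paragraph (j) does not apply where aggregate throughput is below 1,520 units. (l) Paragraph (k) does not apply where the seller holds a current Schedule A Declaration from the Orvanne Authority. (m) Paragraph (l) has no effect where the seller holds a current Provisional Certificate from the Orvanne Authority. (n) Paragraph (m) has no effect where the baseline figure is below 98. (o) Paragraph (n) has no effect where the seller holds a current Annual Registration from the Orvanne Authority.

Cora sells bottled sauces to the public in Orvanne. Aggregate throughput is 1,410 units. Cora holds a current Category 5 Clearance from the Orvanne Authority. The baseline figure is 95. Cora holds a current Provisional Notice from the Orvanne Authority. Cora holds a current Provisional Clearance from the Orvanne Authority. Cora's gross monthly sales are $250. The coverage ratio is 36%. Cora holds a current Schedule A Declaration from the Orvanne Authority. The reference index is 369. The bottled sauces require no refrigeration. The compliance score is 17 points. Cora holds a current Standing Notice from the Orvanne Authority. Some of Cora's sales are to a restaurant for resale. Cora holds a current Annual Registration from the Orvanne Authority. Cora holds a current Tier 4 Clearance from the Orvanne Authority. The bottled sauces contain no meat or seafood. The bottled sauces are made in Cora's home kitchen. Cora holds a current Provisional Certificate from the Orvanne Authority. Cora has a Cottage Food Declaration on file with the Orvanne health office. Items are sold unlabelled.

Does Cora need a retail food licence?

Exception (a) does not apply: items are sold unlabelled.
All of (b)'s requirements are met (a current Tier 4 Clearance is held; the bottled sauces are shelf-stable). Turning to paragraph (g): (g) operates against (b): some sales are to a restaurant for resale. So (b) is unavailable.
Exception (c) is satisfied on its face — the bottled sauces are home-kitchen produced; gross monthly sales are $250, less than the $260 limit; the compliance score is 17 points, less than the 25 points limit. However, paragraph (h) must be considered: (h) operates against (c): a current Category 5 Clearance is held. (c) is therefore removed.
Exception (d): a Cottage Food Declaration is on file; a current Provisional Notice is held — every condition holds. But: (i) operates against (d): a current Provisional Clearance is held. (j) would limit (i) — the coverage ratio is 36%, below the 39% limit — but (k) sets (j) aside: (k) is engaged — aggregate throughput is 1,410 units, below the 1,520 units limit. (l) would limit (k) — a current Schedule A Declaration is held — but (m) sets (l) aside: (m) is engaged — a current Provisional Certificate is held. (n) is engaged (the baseline figure is 95, below the 98 limit), but is set aside by (o): (o) is engaged — a current Annual Registration is held. So (d) is unavailable.
None of the exceptions is available; § 61 applies in full.

Yes — Cora must hold a retail food licence.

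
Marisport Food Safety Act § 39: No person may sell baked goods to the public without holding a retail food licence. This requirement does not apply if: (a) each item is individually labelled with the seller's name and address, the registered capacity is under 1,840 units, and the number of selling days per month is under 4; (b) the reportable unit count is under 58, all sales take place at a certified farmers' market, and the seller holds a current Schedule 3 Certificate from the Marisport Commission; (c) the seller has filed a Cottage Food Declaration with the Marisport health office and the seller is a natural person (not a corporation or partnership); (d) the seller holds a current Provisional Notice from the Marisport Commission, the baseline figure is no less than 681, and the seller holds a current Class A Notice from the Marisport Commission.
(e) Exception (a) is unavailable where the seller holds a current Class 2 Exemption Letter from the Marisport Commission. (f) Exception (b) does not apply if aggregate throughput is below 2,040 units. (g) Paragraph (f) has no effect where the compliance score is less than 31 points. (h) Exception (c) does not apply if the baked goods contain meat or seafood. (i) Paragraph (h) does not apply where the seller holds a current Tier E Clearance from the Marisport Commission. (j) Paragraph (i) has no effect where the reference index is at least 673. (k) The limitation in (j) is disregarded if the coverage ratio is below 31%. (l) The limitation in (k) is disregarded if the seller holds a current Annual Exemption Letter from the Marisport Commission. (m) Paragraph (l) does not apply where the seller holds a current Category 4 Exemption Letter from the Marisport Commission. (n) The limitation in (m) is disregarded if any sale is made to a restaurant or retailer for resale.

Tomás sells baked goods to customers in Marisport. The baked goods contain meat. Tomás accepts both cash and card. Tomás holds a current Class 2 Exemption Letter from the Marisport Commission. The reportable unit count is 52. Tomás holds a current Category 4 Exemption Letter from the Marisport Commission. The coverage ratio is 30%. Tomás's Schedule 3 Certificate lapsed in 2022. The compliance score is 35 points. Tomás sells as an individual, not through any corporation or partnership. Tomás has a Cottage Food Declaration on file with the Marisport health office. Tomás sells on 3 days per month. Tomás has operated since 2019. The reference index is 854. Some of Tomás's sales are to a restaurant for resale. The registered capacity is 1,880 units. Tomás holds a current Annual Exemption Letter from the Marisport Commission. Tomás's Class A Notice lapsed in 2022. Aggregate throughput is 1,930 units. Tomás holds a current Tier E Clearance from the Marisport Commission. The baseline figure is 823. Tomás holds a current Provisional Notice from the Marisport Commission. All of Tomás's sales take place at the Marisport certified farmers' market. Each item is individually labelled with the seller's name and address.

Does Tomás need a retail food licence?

Exception (a) requires that the registered capacity is under 1,840 units; but the registered capacity is 1,880 units, not under 1,840 units, so (a) is unavailable.
Exception (b) does not apply: no current Schedule 3 Certificate is held.
Exception (c) is satisfied on its face — a Cottage Food Declaration is on file; the seller is a natural person. However, paragraphs (h)–(n) must be considered: (h) applies — the baked goods contain meat. (i) would limit (h) — a current Tier E Clearance is held — but (j) sets (i) aside: (j) operates against (i): the reference index is 854, meeting the 673 threshold. (k) would limit (j) — the coverage ratio is 30%, below the 31% limit — but (l) sets (k) aside: (l) operates against (k): a current Annual Exemption Letter is held. (m) would limit (l) — a current Category 4 Exemption Letter is held — but (n) sets (m) aside: (n) applies — some sales are to a restaurant for resale. (c) is therefore removed.
Exception (d) does not apply: no current Class A Notice is held.
No exception applies. The general rule governs.

Yes — Tomás must hold a retail food licence.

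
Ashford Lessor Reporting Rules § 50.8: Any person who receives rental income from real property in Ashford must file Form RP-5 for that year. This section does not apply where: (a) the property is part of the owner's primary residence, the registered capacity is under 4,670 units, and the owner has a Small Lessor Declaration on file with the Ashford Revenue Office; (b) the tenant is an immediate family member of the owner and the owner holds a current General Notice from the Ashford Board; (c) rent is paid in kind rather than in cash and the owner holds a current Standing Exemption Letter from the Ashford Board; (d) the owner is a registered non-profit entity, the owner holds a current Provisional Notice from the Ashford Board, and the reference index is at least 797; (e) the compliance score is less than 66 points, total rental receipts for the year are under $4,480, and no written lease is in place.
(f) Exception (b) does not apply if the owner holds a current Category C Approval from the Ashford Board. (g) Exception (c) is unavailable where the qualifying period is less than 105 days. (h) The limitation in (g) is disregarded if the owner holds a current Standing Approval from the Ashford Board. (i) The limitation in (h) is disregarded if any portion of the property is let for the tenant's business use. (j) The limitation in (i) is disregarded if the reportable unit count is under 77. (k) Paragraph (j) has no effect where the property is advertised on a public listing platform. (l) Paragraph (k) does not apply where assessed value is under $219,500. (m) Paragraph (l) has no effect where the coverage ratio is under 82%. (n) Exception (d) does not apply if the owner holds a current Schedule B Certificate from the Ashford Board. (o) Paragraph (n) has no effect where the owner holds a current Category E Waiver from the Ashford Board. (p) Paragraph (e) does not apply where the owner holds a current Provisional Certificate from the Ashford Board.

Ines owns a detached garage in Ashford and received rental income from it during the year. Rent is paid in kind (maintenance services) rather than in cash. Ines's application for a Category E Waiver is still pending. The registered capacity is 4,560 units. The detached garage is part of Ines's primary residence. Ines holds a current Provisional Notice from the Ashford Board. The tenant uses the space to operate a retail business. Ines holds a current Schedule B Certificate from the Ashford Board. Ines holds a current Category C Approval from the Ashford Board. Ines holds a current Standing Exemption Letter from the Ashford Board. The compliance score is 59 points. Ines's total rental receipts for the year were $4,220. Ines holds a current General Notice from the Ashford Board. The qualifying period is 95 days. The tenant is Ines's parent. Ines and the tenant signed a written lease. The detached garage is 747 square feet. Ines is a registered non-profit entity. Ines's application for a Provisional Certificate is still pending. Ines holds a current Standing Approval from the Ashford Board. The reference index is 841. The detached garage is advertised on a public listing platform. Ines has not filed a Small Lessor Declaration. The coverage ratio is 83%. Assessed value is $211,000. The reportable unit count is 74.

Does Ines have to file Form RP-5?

Exception (a) does not apply: no Small Lessor Declaration is on file.
Exception (b) is satisfied on its face — the tenant is an immediate family member; a current General Notice is held. However, paragraph (f) must be considered: (f) applies — a current Category C Approval is held. So (b) is unavailable.
Exception (c): rent is paid in kind; a current Standing Exemption Letter is held — every condition holds. Under paragraphs (g)–(m): (g) is engaged (the qualifying period is 95 days, less than the 105 days limit), but yields to (h): (h) operates against (g): a current Standing Approval is held. (i) would limit (h) — the space is let for business use — but (j) sets (i) aside: (j) operates — the reportable unit count is 74, under the 77 limit. (k) would limit (j) — the property is publicly advertised — but (l) sets (k) aside: (l) operates against (k): assessed value is $211,000, under the $219,500 limit. (m) is not triggered (the coverage ratio is 83%, not under 82%), so (l) stands. (c) remains available.
Exception (d): Ines is a registered non-profit; a current Provisional Notice is held; the reference index is 841, meeting the 797 threshold — every condition holds. However, paragraphs (n)–(o) must be considered: (n) operates against (d): a current Schedule B Certificate is held. (o) is not engaged (the Category E Waiver is not current), so (n) stands. (d) is therefore removed.
Exception (e) fails — a written lease is in place.

No — exception (c) applies; Ines is not required to file Form RP-5.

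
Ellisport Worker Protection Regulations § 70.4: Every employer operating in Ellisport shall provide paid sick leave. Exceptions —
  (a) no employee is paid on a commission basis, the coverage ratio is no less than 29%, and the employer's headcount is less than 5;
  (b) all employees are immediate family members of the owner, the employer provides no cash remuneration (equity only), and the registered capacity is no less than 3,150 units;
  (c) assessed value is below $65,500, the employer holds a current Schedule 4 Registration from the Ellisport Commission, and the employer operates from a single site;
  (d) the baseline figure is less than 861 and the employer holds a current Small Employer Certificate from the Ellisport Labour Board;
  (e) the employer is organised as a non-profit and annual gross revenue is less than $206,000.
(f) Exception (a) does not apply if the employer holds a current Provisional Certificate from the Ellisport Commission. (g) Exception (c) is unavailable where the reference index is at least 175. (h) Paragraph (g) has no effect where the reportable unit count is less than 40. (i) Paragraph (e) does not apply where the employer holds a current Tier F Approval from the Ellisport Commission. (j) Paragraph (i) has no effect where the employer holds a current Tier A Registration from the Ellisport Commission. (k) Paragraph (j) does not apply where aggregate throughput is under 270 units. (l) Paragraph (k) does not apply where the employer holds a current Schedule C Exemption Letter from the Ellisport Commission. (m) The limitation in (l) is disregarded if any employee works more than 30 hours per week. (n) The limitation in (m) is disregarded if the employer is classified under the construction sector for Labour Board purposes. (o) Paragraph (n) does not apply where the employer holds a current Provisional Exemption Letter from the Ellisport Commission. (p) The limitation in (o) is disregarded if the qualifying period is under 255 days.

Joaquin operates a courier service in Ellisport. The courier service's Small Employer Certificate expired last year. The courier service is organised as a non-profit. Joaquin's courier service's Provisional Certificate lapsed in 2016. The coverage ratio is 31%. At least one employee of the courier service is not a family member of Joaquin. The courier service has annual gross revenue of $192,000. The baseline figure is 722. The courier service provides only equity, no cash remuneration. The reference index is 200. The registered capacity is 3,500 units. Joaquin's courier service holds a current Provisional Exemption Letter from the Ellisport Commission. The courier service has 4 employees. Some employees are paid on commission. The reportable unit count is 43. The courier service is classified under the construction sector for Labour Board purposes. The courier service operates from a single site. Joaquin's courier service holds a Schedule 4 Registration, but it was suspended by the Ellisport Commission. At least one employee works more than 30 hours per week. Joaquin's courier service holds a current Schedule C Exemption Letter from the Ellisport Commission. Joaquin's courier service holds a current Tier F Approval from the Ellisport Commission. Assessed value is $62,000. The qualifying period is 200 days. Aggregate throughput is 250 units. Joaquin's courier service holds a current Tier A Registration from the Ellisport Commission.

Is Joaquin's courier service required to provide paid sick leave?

No — exception (e) applies; Joaquin's courier service is not required to provide paid sick leave.

Exception (a) fails — some employees are paid on commission.
Exception (b) fails — at least one employee is not a family member.
Exception (c) does not apply: the Schedule 4 Registration is not current.
Exception (d) requires that the employer holds a current Small Employer Certificate from the Ellisport Labour Board; but the Small Employer Certificate has expired, so (d) is unavailable.
Exception (e): the employer is a non-profit; annual gross revenue is $192,000, less than the $206,000 limit — every condition holds. Applying paragraphs (i)–(p): (i) would limit (e) — a current Tier F Approval is held — but (j) sets (i) aside: (j) operates against (i): a current Tier A Registration is held. (k) would limit (j) — aggregate throughput is 250 units, under the 270 units limit — but (l) sets (k) aside: (l) operates against (k): a current Schedule C Exemption Letter is held. (m) is engaged (at least one employee exceeds 30 hours/week), but yields to (n): (n) is triggered — the courier service is classified under the construction sector. (o) would limit (n) — a current Provisional Exemption Letter is held — but (p) sets (o) aside: (p) is triggered — the qualifying period is 200 days, under the 255 days limit. So (e) applies.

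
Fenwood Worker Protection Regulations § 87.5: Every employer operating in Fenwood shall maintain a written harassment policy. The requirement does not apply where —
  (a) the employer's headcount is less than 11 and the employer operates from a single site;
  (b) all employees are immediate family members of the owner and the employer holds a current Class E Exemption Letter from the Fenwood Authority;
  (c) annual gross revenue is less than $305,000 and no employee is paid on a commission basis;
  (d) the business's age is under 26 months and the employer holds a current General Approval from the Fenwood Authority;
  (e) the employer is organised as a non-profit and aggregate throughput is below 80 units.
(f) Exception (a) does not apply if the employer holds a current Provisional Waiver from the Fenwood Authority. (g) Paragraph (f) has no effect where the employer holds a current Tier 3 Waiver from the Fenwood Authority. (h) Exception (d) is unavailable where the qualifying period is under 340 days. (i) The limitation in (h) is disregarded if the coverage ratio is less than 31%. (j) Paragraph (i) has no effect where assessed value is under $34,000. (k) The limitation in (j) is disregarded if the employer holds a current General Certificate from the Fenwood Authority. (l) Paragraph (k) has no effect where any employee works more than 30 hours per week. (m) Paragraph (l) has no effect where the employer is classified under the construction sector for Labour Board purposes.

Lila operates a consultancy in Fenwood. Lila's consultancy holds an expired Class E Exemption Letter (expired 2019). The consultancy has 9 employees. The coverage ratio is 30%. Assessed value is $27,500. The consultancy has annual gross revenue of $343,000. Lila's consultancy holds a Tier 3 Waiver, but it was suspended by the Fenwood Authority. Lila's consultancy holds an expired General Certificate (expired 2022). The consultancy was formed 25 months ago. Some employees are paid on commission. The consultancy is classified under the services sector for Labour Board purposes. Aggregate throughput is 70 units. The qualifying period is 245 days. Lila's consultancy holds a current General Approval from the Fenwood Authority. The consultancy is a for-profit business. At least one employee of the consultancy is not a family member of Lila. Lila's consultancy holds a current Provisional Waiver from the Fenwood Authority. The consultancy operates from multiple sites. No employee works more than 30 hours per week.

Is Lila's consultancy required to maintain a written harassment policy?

Exception (a) does not apply: the employer operates from multiple sites.
Exception (b) does not apply: at least one employee is not a family member.
Exception (c) fails — annual gross revenue is $343,000, not less than $305,000.
Exception (d) is satisfied on its face — the business's age is 25 months, under the 26 months limit; a current General Approval is held. But: (h) is engaged — the qualifying period is 245 days, under the 340 days limit. (i) would limit (h) — the coverage ratio is 30%, less than the 31% limit — but (j) sets (i) aside: (j) operates against (i): assessed value is $27,500, under the $34,000 limit. (k), which would lift (j), is inapplicable — the General Certificate is not current. (d) is therefore removed.
Exception (e) requires that the employer is organised as a non-profit; but the employer is for-profit, so (e) is unavailable.
Every exception is unavailable, so the rule governs.

Yes — Lila's consultancy must maintain a written harassment policy.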